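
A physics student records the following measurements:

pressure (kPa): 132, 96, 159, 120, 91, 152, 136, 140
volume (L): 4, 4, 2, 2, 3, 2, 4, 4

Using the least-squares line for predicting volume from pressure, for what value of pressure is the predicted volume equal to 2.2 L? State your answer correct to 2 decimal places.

198.86

n = 8, Σx = 1026, Σy = 25, Σxy = 3151, Σx² = 135802
Sxx = Σx² − (Σx)²/n = 135802 − 131584.5 = 4217.5
Sxy = Σxy − (Σx)(Σy)/n = 3151 − 3206.25 = -55.25
b = Sxy/Sxx = -55.25/4217.5 = -0.013100
a = ȳ − b·x̄ = 3.125 − (-0.013100)·128.25 = 4.805098
Set a + b·x = 2.2: x = (2.2 − 4.805098) / (-0.013100) = 198.859729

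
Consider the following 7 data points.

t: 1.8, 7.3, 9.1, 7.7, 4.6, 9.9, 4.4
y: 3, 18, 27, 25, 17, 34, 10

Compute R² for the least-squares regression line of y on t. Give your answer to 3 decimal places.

0.923

n = 7, Σx = 44.8, Σy = 134, Σxy = 1033.8, Σx² = 337.16, Σy² = 3232
Sxx = Σx² − (Σx)²/n = 337.16 − 286.72 = 50.44
Sxy = Σxy − (Σx)(Σy)/n = 1033.8 − 857.6 = 176.2
Syy = Σy² − (Σy)²/n = 3232 − 2565.142857 = 666.857143
R² = Sxy²/(Sxx·Syy) = (176.2)²/(50.44·666.857143) = 0.923005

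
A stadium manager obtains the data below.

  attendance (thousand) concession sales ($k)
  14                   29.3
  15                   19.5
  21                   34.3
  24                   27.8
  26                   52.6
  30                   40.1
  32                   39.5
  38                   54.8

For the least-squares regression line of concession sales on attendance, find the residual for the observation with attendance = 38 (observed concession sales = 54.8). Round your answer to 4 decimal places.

2.4669

n = 8, Σx = 200, Σy = 297.9, Σxy = 8007.2, Σx² = 5482
Sxx = Σx² − (Σx)²/n = 5482 − 5000 = 482
Sxy = Σxy − (Σx)(Σy)/n = 8007.2 − 7447.5 = 559.7
b = Sxy/Sxx = 559.7/482 = 1.161203
a = ȳ − b·x̄ = 37.2375 − 1.161203·25 = 8.207417
ŷ(38) = 8.207417 + 1.161203·38 = 52.333143
residual = y − ŷ = 54.8 − 52.333143 = 2.466857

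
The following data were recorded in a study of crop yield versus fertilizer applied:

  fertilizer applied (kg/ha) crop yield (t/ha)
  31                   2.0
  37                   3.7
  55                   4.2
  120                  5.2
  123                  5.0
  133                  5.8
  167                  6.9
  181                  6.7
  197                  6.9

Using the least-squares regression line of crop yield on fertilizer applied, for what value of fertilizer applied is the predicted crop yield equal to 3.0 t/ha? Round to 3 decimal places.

30.770

n = 9, Σx = 1044, Σy = 46.4, Σxy = 6164.6, Σx² = 152032
Sxx = Σx² − (Σx)²/n = 152032 − 121104 = 30928
Sxy = Σxy − (Σx)(Σy)/n = 6164.6 − 5382.4 = 782.2
b = Sxy/Sxx = 782.2/30928 = 0.025291
a = ȳ − b·x̄ = 5.155556 − 0.025291·116 = 2.221800
Set a + b·x = 3.0: x = (3.0 − 2.221800) / 0.025291 = 30.769851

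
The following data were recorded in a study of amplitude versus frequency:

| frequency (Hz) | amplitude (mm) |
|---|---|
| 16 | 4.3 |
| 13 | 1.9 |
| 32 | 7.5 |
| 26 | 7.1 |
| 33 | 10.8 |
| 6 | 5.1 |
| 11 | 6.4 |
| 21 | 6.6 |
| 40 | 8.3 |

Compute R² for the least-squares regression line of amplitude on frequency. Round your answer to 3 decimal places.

0.537

n = 9, Σx = 198, Σy = 58, Σxy = 1446.1, Σx² = 5412, Σy² = 424.82
Sxx = Σx² − (Σx)²/n = 5412 − 4356 = 1056
Sxy = Σxy − (Σx)(Σy)/n = 1446.1 − 1276 = 170.1
Syy = Σy² − (Σy)²/n = 424.82 − 373.777778 = 51.042222
R² = Sxy²/(Sxx·Syy) = (170.1)²/(1056·51.042222) = 0.536803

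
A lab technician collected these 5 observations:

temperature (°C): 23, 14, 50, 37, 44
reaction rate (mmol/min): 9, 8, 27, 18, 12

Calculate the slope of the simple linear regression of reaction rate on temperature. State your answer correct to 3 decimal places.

n = 5, Σx = 168, Σy = 74, Σxy = 2863, Σx² = 6530
Sxx = Σx² − (Σx)²/n = 6530 − 5644.8 = 885.2
Sxy = Σxy − (Σx)(Σy)/n = 2863 − 2486.4 = 376.6
b = Sxy/Sxx = 376.6/885.2 = 0.425441

0.425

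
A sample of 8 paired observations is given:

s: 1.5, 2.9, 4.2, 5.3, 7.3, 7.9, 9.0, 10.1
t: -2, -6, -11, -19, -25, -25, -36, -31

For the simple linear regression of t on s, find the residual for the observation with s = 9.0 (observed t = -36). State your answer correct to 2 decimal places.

-5.10

n = 8, Σx = 48.2, Σy = -155, Σxy = -1184.4, Σx² = 355.1
Sxx = Σx² − (Σx)²/n = 355.1 − 290.405 = 64.695
Sxy = Σxy − (Σx)(Σy)/n = -1184.4 − (-933.875) = -250.525
b = Sxy/Sxx = -250.525/64.695 = -3.872401
a = ȳ − b·x̄ = -19.375 − (-3.872401)·6.025 = 3.956218
ŷ(9.0) = 3.956218 + (-3.872401)·9 = -30.895394
residual = y − ŷ = -36 − (-30.895394) = -5.104606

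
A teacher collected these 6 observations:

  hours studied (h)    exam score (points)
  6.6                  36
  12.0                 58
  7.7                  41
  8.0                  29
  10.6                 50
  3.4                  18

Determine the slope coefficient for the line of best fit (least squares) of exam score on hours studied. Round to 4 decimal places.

4.4587

n = 6, Σx = 48.3, Σy = 232, Σxy = 2072.5, Σx² = 434.77
Sxx = Σx² − (Σx)²/n = 434.77 − 388.815 = 45.955
Sxy = Σxy − (Σx)(Σy)/n = 2072.5 − 1867.6 = 204.9
b = Sxy/Sxx = 204.9/45.955 = 4.458710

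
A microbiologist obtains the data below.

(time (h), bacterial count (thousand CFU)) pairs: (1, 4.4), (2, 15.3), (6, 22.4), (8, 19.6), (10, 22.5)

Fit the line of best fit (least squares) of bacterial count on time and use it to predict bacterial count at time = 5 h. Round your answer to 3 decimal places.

n = 5, Σx = 27, Σy = 84.2, Σxy = 551.2, Σx² = 205
Sxx = Σx² − (Σx)²/n = 205 − 145.8 = 59.2
Sxy = Σxy − (Σx)(Σy)/n = 551.2 − 454.68 = 96.52
b = Sxy/Sxx = 96.52/59.2 = 1.630405
a = ȳ − b·x̄ = 16.84 − 1.630405·5.4 = 8.035811
ŷ(5) = a + b·5 = 8.035811 + 1.630405·5 = 16.187838

16.188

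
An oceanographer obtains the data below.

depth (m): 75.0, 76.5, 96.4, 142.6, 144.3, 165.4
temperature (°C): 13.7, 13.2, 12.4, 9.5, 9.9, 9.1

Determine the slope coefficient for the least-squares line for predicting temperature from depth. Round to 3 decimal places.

-0.052

n = 6, Σx = 700.2, Σy = 67.8, Σxy = 7521.07, Σx² = 89284.62
Sxx = Σx² − (Σx)²/n = 89284.62 − 81713.34 = 7571.28
Sxy = Σxy − (Σx)(Σy)/n = 7521.07 − 7912.26 = -391.19
b = Sxy/Sxx = -391.19/7571.28 = -0.051668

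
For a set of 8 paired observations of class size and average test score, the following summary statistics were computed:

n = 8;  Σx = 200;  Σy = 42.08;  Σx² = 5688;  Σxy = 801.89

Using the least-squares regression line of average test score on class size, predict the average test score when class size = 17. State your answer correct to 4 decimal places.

Sxx = Σx² − (Σx)²/n = 5688 − 5000 = 688
Sxy = Σxy − (Σx)(Σy)/n = 801.89 − 1052 = -250.11
b = Sxy/Sxx = -250.11/688 = -0.363532
a = ȳ − b·x̄ = 5.26 − (-0.363532)·25 = 14.348299
ŷ(17) = a + b·17 = 14.348299 + (-0.363532)·17 = 8.168256

8.1683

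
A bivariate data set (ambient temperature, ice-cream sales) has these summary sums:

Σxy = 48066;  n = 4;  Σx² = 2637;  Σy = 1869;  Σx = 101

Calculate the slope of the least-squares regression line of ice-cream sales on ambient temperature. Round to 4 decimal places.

10.0720

Sxx = Σx² − (Σx)²/n = 2637 − 2550.25 = 86.75
Sxy = Σxy − (Σx)(Σy)/n = 48066 − 47192.25 = 873.75
b = Sxy/Sxx = 873.75/86.75 = 10.072046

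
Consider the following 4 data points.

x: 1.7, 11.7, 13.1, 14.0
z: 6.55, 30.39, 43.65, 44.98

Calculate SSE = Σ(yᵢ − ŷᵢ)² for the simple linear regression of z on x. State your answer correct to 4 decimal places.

47.7062

n = 4, Σx = 40.5, Σy = 125.57, Σxy = 1568.233, Σx² = 507.39, Σy² = 4894.9775
Sxx = Σx² − (Σx)²/n = 507.39 − 410.0625 = 97.3275
Sxy = Σxy − (Σx)(Σy)/n = 1568.233 − 1271.39625 = 296.83675
Syy = Σy² − (Σy)²/n = 4894.9775 − 3941.956225 = 953.021275
b = Sxy/Sxx = 296.83675/97.3275 = 3.049875
SSE = Syy − b·Sxy = 953.021275 − 3.049875·296.83675 = 47.706167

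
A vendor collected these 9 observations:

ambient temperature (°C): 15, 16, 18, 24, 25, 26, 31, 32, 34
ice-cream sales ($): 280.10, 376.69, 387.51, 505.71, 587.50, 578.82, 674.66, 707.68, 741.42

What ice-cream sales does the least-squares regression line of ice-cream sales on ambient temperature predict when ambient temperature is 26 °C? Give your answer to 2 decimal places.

n = 9, Σx = 221, Σy = 4840.09, Σxy = 127846.08, Σx² = 5823
Sxx = Σx² − (Σx)²/n = 5823 − 5426.777778 = 396.222222
Sxy = Σxy − (Σx)(Σy)/n = 127846.08 − 118851.098889 = 8994.981111
b = Sxy/Sxx = 8994.981111/396.222222 = 22.701859
a = ȳ − b·x̄ = 537.787778 − 22.701859·24.555556 = -19.668988
ŷ(26) = a + b·26 = -19.668988 + 22.701859·26 = 570.579352

570.58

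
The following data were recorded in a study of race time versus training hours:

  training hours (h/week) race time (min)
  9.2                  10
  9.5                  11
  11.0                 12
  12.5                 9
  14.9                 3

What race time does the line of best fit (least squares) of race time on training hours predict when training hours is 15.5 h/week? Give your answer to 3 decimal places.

n = 5, Σx = 57.1, Σy = 45, Σxy = 485.7, Σx² = 674.15
Sxx = Σx² − (Σx)²/n = 674.15 − 652.082 = 22.068
Sxy = Σxy − (Σx)(Σy)/n = 485.7 − 513.9 = -28.2
b = Sxy/Sxx = -28.2/22.068 = -1.277868
a = ȳ − b·x̄ = 9 − (-1.277868)·11.42 = 23.593257
ŷ(15.5) = a + b·15.5 = 23.593257 + (-1.277868)·15.5 = 3.786297

3.786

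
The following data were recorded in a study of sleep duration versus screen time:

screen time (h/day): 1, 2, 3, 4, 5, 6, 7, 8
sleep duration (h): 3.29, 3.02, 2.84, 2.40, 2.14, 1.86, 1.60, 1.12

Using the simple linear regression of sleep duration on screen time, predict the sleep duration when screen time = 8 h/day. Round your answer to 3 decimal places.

1.222

n = 8, Σx = 36, Σy = 18.27, Σxy = 69.47, Σx² = 204
Sxx = Σx² − (Σx)²/n = 204 − 162 = 42
Sxy = Σxy − (Σx)(Σy)/n = 69.47 − 82.215 = -12.745
b = Sxy/Sxx = -12.745/42 = -0.303452
a = ȳ − b·x̄ = 2.28375 − (-0.303452)·4.5 = 3.649286
ŷ(8) = a + b·8 = 3.649286 + (-0.303452)·8 = 1.221667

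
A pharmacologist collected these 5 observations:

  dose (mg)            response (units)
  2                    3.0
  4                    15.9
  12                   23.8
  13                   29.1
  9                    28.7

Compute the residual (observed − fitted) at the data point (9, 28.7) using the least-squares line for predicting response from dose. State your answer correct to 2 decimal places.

6.60

n = 5, Σx = 40, Σy = 100.5, Σxy = 991.8, Σx² = 414
Sxx = Σx² − (Σx)²/n = 414 − 320 = 94
Sxy = Σxy − (Σx)(Σy)/n = 991.8 − 804 = 187.8
b = Sxy/Sxx = 187.8/94 = 1.997872
a = ȳ − b·x̄ = 20.1 − 1.997872·8 = 4.117021
ŷ(9) = 4.117021 + 1.997872·9 = 22.097872
residual = y − ŷ = 28.7 − 22.097872 = 6.602128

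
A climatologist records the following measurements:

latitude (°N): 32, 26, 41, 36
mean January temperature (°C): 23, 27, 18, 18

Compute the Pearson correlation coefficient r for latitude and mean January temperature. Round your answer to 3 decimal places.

n = 4, Σx = 135, Σy = 86, Σxy = 2824, Σx² = 4677, Σy² = 1906
Sxx = Σx² − (Σx)²/n = 4677 − 4556.25 = 120.75
Sxy = Σxy − (Σx)(Σy)/n = 2824 − 2902.5 = -78.5
Syy = Σy² − (Σy)²/n = 1906 − 1849 = 57
r = Sxy/√(Sxx·Syy) = -78.5/√(6882.75) = -78.5/82.962341 = -0.946212

-0.946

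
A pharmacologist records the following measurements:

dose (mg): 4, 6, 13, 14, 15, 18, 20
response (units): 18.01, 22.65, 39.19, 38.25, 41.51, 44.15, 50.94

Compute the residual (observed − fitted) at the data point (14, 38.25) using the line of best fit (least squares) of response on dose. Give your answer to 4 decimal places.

n = 7, Σx = 90, Σy = 254.7, Σxy = 3689.06, Σx² = 1366
Sxx = Σx² − (Σx)²/n = 1366 − 1157.142857 = 208.857143
Sxy = Σxy − (Σx)(Σy)/n = 3689.06 − 3274.714286 = 414.345714
b = Sxy/Sxx = 414.345714/208.857143 = 1.983871
a = ȳ − b·x̄ = 36.385714 − 1.983871·12.857143 = 10.878796
ŷ(14) = 10.878796 + 1.983871·14 = 38.652996
residual = y − ŷ = 38.25 − 38.652996 = -0.402996

-0.4030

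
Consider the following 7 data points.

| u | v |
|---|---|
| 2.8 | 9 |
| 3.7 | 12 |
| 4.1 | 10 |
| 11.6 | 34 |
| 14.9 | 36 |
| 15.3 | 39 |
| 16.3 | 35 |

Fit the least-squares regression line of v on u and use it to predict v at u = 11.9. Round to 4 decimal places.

n = 7, Σx = 68.7, Σy = 175, Σxy = 2208.6, Σx² = 894.69
Sxx = Σx² − (Σx)²/n = 894.69 − 674.241429 = 220.448571
Sxy = Σxy − (Σx)(Σy)/n = 2208.6 − 1717.5 = 491.1
b = Sxy/Sxx = 491.1/220.448571 = 2.227730
a = ȳ − b·x̄ = 25 − 2.227730·9.814286 = 3.136417
ŷ(11.9) = a + b·11.9 = 3.136417 + 2.227730·11.9 = 29.646409

29.6464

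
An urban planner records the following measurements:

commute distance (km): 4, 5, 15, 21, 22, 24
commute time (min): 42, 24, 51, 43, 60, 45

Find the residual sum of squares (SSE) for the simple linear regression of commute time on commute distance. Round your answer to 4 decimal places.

417.5373

n = 6, Σx = 91, Σy = 265, Σxy = 4356, Σx² = 1767, Σy² = 12415
Sxx = Σx² − (Σx)²/n = 1767 − 1380.166667 = 386.833333
Sxy = Σxy − (Σx)(Σy)/n = 4356 − 4019.166667 = 336.833333
Syy = Σy² − (Σy)²/n = 12415 − 11704.166667 = 710.833333
b = Sxy/Sxx = 336.833333/386.833333 = 0.870745
SSE = Syy − b·Sxy = 710.833333 − 0.870745·336.833333 = 417.537268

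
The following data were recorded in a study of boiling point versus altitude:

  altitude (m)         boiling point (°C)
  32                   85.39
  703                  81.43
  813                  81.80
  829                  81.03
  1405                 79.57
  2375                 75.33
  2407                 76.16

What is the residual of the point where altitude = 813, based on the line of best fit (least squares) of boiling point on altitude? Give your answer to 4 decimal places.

0.1244

n = 7, Σx = 8564, Σy = 560.71, Σxy = 667676.76, Σx² = 15251742
Sxx = Σx² − (Σx)²/n = 15251742 − 10477442.285714 = 4774299.714286
Sxy = Σxy − (Σx)(Σy)/n = 667676.76 − 685988.634286 = -18311.874286
b = Sxy/Sxx = -18311.874286/4774299.714286 = -0.003836
a = ȳ − b·x̄ = 80.101429 − (-0.003836)·1223.428571 = 84.793901
ŷ(813) = 84.793901 + (-0.003836)·813 = 81.675631
residual = y − ŷ = 81.80 − 81.675631 = 0.124369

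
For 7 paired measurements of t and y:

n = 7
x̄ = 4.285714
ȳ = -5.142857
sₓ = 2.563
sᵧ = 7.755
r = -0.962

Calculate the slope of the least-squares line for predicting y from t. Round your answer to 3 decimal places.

b = r · sᵧ/sₓ = -0.962 · 7.755/2.563 = -2.910773

-2.911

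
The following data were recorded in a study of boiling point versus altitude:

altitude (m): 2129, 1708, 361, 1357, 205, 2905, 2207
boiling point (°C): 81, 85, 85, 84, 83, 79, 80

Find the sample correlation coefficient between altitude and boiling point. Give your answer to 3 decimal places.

n = 7, Σx = 10872, Σy = 577, Σxy = 885372, Σx² = 22773574, Σy² = 47597
Sxx = Σx² − (Σx)²/n = 22773574 − 16885769.142857 = 5887804.857143
Sxy = Σxy − (Σx)(Σy)/n = 885372 − 896163.428571 = -10791.428571
Syy = Σy² − (Σy)²/n = 47597 − 47561.285714 = 35.714286
r = Sxy/√(Sxx·Syy) = -10791.428571/√(210278744.897959) = -10791.428571/14500.991170 = -0.744186

-0.744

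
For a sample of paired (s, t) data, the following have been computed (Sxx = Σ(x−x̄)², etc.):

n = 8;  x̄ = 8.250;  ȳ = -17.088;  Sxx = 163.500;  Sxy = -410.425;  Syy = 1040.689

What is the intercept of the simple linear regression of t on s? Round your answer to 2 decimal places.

b = Sxy/Sxx = -410.425/163.5 = -2.510245
a = ȳ − b·x̄ = -17.088 − (-2.510245)·8.25 = 3.621518

3.62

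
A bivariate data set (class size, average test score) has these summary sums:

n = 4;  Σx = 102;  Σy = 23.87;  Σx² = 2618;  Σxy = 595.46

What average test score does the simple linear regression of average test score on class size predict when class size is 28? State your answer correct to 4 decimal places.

4.0226

Sxx = Σx² − (Σx)²/n = 2618 − 2601 = 17
Sxy = Σxy − (Σx)(Σy)/n = 595.46 − 608.685 = -13.225
b = Sxy/Sxx = -13.225/17 = -0.777941
a = ȳ − b·x̄ = 5.9675 − (-0.777941)·25.5 = 25.805
ŷ(28) = a + b·28 = 25.805 + (-0.777941)·28 = 4.022647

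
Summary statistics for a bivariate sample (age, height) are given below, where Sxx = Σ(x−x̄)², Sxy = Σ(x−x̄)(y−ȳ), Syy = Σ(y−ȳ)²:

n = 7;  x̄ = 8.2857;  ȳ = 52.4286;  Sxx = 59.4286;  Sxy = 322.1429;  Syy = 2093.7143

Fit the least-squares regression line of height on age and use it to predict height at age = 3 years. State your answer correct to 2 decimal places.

b = Sxy/Sxx = 322.1429/59.4286 = 5.420671
a = ȳ − b·x̄ = 52.4286 − 5.420671·8.2857 = 7.514545
ŷ(3) = a + b·3 = 7.514545 + 5.420671·3 = 23.776558

23.78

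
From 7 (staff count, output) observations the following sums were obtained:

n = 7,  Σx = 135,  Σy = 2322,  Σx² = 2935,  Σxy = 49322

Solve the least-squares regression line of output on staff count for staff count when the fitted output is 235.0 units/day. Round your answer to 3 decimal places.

Sxx = Σx² − (Σx)²/n = 2935 − 2603.571429 = 331.428571
Sxy = Σxy − (Σx)(Σy)/n = 49322 − 44781.428571 = 4540.571429
b = Sxy/Sxx = 4540.571429/331.428571 = 13.7
a = ȳ − b·x̄ = 331.714286 − 13.7·19.285714 = 67.5
Set a + b·x = 235.0: x = (235.0 − 67.5) / 13.7 = 12.226277

12.226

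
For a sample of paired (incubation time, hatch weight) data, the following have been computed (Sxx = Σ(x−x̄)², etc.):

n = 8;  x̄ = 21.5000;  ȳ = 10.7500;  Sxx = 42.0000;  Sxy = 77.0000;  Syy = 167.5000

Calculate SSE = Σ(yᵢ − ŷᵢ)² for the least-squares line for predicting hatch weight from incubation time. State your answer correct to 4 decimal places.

26.3333

b = Sxy/Sxx = 77/42 = 1.833333
SSE = Syy − b·Sxy = 167.5 − 1.833333·77 = 26.333333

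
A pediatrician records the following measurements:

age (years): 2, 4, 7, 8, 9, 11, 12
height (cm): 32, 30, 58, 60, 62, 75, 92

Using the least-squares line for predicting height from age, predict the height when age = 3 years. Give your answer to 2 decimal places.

n = 7, Σx = 53, Σy = 409, Σxy = 3557, Σx² = 479
Sxx = Σx² − (Σx)²/n = 479 − 401.285714 = 77.714286
Sxy = Σxy − (Σx)(Σy)/n = 3557 − 3096.714286 = 460.285714
b = Sxy/Sxx = 460.285714/77.714286 = 5.922794
a = ȳ − b·x̄ = 58.428571 − 5.922794·7.571429 = 13.584559
ŷ(3) = a + b·3 = 13.584559 + 5.922794·3 = 31.352941

31.35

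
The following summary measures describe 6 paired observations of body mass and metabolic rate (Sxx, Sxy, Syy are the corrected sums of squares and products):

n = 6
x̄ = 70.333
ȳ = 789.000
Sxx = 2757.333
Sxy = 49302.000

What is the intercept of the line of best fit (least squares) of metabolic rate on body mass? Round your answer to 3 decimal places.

-468.577

b = Sxy/Sxx = 49302/2757.333 = 17.880321
a = ȳ − b·x̄ = 789 − 17.880321·70.333 = -468.576639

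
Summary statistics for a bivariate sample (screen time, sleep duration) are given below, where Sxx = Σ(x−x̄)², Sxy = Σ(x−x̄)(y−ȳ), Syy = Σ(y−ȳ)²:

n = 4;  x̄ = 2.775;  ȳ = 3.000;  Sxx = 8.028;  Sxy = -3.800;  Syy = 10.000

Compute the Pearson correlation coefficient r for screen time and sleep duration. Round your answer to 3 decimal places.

-0.424

r = Sxy/√(Sxx·Syy) = -3.8/√(80.28) = -3.8/8.959911 = -0.424111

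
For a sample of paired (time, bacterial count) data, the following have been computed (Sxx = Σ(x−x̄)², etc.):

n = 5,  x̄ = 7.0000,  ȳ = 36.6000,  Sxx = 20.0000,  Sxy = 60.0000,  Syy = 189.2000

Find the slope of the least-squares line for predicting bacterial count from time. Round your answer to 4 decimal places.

b = Sxy/Sxx = 60/20 = 3

3.0000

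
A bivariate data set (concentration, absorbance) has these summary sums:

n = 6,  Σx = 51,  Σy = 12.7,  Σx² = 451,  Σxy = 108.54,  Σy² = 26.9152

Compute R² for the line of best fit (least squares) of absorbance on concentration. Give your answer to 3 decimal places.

0.593

Sxx = Σx² − (Σx)²/n = 451 − 433.5 = 17.5
Sxy = Σxy − (Σx)(Σy)/n = 108.54 − 107.95 = 0.59
Syy = Σy² − (Σy)²/n = 26.9152 − 26.881667 = 0.033533
R² = Sxy²/(Sxx·Syy) = (0.59)²/(17.5·0.033533) = 0.593184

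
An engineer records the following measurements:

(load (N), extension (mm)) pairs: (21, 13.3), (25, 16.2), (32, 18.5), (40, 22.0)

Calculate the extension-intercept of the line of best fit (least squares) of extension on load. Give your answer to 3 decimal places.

n = 4, Σx = 118, Σy = 70, Σxy = 2156.3, Σx² = 3690
Sxx = Σx² − (Σx)²/n = 3690 − 3481 = 209
Sxy = Σxy − (Σx)(Σy)/n = 2156.3 − 2065 = 91.3
b = Sxy/Sxx = 91.3/209 = 0.436842
a = ȳ − b·x̄ = 17.5 − 0.436842·29.5 = 4.613158

4.613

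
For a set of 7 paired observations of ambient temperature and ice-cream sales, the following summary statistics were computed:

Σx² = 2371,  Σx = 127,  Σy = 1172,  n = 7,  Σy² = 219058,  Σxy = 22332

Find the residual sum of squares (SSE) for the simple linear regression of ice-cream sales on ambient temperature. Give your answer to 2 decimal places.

Sxx = Σx² − (Σx)²/n = 2371 − 2304.142857 = 66.857143
Sxy = Σxy − (Σx)(Σy)/n = 22332 − 21263.428571 = 1068.571429
Syy = Σy² − (Σy)²/n = 219058 − 196226.285714 = 22831.714286
b = Sxy/Sxx = 1068.571429/66.857143 = 15.982906
SSE = Syy − b·Sxy = 22831.714286 − 15.982906·1068.571429 = 5752.837607

5752.84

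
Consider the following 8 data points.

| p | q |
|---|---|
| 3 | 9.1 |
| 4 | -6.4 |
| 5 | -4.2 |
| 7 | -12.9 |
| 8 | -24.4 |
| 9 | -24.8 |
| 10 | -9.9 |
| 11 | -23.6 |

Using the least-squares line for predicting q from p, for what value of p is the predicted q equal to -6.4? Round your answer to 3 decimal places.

n = 8, Σx = 57, Σy = -97.1, Σxy = -886.6, Σx² = 465
Sxx = Σx² − (Σx)²/n = 465 − 406.125 = 58.875
Sxy = Σxy − (Σx)(Σy)/n = -886.6 − (-691.8375) = -194.7625
b = Sxy/Sxx = -194.7625/58.875 = -3.308068
a = ȳ − b·x̄ = -12.1375 − (-3.308068)·7.125 = 11.432484
Set a + b·x = -6.4: x = (-6.4 − 11.432484) / (-3.308068) = 5.390604

5.391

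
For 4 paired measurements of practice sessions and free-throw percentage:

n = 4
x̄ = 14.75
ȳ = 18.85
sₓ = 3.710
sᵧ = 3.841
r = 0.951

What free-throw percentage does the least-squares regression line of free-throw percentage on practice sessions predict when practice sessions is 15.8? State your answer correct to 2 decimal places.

b = r · sᵧ/sₓ = 0.951 · 3.841/3.71 = 0.984580
a = ȳ − b·x̄ = 18.85 − 0.984580·14.75 = 4.327448
ŷ(15.8) = a + b·15.8 = 4.327448 + 0.984580·15.8 = 19.883809

19.88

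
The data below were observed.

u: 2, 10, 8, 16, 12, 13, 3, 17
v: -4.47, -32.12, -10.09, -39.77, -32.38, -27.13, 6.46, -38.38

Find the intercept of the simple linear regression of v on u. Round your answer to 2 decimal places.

7.00

n = 8, Σx = 81, Σy = -177.88, Σxy = -2421.51, Σx² = 1035
Sxx = Σx² − (Σx)²/n = 1035 − 820.125 = 214.875
Sxy = Σxy − (Σx)(Σy)/n = -2421.51 − (-1801.035) = -620.475
b = Sxy/Sxx = -620.475/214.875 = -2.887609
a = ȳ − b·x̄ = -22.235 − (-2.887609)·10.125 = 7.002042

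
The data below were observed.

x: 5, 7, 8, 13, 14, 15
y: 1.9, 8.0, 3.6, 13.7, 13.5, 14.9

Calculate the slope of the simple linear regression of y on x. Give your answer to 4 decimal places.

n = 6, Σx = 62, Σy = 55.6, Σxy = 684.9, Σx² = 728
Sxx = Σx² − (Σx)²/n = 728 − 640.666667 = 87.333333
Sxy = Σxy − (Σx)(Σy)/n = 684.9 − 574.533333 = 110.366667
b = Sxy/Sxx = 110.366667/87.333333 = 1.263740

1.2637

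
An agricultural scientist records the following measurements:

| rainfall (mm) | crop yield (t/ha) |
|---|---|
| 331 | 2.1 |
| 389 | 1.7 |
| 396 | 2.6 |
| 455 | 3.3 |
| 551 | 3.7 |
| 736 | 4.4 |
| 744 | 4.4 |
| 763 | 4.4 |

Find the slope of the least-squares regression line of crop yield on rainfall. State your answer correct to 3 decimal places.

n = 8, Σx = 4365, Σy = 26.6, Σxy = 15795.4, Σx² = 2605725
Sxx = Σx² − (Σx)²/n = 2605725 − 2381653.125 = 224071.875
Sxy = Σxy − (Σx)(Σy)/n = 15795.4 − 14513.625 = 1281.775
b = Sxy/Sxx = 1281.775/224071.875 = 0.005720

0.006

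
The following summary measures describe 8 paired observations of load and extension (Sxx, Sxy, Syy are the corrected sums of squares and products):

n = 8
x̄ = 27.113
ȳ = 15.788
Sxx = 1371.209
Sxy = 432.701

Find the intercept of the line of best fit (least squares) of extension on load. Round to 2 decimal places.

b = Sxy/Sxx = 432.701/1371.209 = 0.315562
a = ȳ − b·x̄ = 15.788 − 0.315562·27.113 = 7.232176

7.23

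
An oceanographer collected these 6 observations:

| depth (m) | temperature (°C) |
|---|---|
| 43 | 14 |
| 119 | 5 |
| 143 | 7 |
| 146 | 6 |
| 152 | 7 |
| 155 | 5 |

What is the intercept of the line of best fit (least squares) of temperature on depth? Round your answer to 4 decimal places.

n = 6, Σx = 758, Σy = 44, Σxy = 4913, Σx² = 104904
Sxx = Σx² − (Σx)²/n = 104904 − 95760.666667 = 9143.333333
Sxy = Σxy − (Σx)(Σy)/n = 4913 − 5558.666667 = -645.666667
b = Sxy/Sxx = -645.666667/9143.333333 = -0.070616
a = ȳ − b·x̄ = 7.333333 − (-0.070616)·126.333333 = 16.254502

16.2545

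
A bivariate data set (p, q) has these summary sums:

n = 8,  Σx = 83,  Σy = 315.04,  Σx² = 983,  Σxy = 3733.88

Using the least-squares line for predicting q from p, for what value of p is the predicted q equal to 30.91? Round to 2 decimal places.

Sxx = Σx² − (Σx)²/n = 983 − 861.125 = 121.875
Sxy = Σxy − (Σx)(Σy)/n = 3733.88 − 3268.54 = 465.34
b = Sxy/Sxx = 465.34/121.875 = 3.818174
a = ȳ − b·x̄ = 39.38 − 3.818174·10.375 = -0.233559
Set a + b·x = 30.91: x = (30.91 − (-0.233559)) / 3.818174 = 8.156662

8.16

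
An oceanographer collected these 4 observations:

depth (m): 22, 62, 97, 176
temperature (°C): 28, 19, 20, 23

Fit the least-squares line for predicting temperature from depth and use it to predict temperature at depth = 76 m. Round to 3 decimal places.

22.758

n = 4, Σx = 357, Σy = 90, Σxy = 7782, Σx² = 44713
Sxx = Σx² − (Σx)²/n = 44713 − 31862.25 = 12850.75
Sxy = Σxy − (Σx)(Σy)/n = 7782 − 8032.5 = -250.5
b = Sxy/Sxx = -250.5/12850.75 = -0.019493
a = ȳ − b·x̄ = 22.5 − (-0.019493)·89.25 = 24.239753
ŷ(76) = a + b·76 = 24.239753 + (-0.019493)·76 = 22.758283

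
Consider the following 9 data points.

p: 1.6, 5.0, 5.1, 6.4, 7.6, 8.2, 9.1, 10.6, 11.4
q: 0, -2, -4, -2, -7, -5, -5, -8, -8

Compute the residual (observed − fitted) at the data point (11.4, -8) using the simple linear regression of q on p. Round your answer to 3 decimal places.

0.043

n = 9, Σx = 65, Σy = -41, Σxy = -358.9, Σx² = 544.66
Sxx = Σx² − (Σx)²/n = 544.66 − 469.444444 = 75.215556
Sxy = Σxy − (Σx)(Σy)/n = -358.9 − (-296.111111) = -62.788889
b = Sxy/Sxx = -62.788889/75.215556 = -0.834786
a = ȳ − b·x̄ = -4.555556 − (-0.834786)·7.222222 = 1.473454
ŷ(11.4) = 1.473454 + (-0.834786)·11.4 = -8.043106
residual = y − ŷ = -8 − (-8.043106) = 0.043106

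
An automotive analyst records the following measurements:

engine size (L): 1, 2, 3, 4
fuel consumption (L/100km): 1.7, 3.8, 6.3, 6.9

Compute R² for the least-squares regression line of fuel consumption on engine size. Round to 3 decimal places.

n = 4, Σx = 10, Σy = 18.7, Σxy = 55.8, Σx² = 30, Σy² = 104.63
Sxx = Σx² − (Σx)²/n = 30 − 25 = 5
Sxy = Σxy − (Σx)(Σy)/n = 55.8 − 46.75 = 9.05
Syy = Σy² − (Σy)²/n = 104.63 − 87.4225 = 17.2075
R² = Sxy²/(Sxx·Syy) = (9.05)²/(5·17.2075) = 0.951940

0.952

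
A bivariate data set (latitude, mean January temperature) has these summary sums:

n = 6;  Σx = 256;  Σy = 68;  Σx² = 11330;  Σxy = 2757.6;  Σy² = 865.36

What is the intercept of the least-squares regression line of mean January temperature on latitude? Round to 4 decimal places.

Sxx = Σx² − (Σx)²/n = 11330 − 10922.666667 = 407.333333
Sxy = Σxy − (Σx)(Σy)/n = 2757.6 − 2901.333333 = -143.733333
b = Sxy/Sxx = -143.733333/407.333333 = -0.352864
a = ȳ − b·x̄ = 11.333333 − (-0.352864)·42.666667 = 26.388871

26.3889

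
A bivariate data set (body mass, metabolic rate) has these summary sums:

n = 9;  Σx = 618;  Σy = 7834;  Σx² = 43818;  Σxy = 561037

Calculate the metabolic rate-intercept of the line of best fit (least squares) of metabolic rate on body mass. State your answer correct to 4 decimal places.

-277.4284

Sxx = Σx² − (Σx)²/n = 43818 − 42436 = 1382
Sxy = Σxy − (Σx)(Σy)/n = 561037 − 537934.666667 = 23102.333333
b = Sxy/Sxx = 23102.333333/1382 = 16.716594
a = ȳ − b·x̄ = 870.444444 − 16.716594·68.666667 = -277.428365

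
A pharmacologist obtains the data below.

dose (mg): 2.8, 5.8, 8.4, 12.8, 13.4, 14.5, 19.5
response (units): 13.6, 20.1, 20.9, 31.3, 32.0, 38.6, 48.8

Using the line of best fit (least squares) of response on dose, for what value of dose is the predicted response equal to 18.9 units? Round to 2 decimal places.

6.04

n = 7, Σx = 77.2, Σy = 205.3, Σxy = 2670.96, Σx² = 1045.94
Sxx = Σx² − (Σx)²/n = 1045.94 − 851.405714 = 194.534286
Sxy = Σxy − (Σx)(Σy)/n = 2670.96 − 2264.165714 = 406.794286
b = Sxy/Sxx = 406.794286/194.534286 = 2.091119
a = ȳ − b·x̄ = 29.328571 − 2.091119·11.028571 = 6.266519
Set a + b·x = 18.9: x = (18.9 − 6.266519) / 2.091119 = 6.041494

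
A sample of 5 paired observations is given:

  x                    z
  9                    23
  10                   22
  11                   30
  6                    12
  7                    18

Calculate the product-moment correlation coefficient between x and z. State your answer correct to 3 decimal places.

0.945

n = 5, Σx = 43, Σy = 105, Σxy = 955, Σx² = 387, Σy² = 2381
Sxx = Σx² − (Σx)²/n = 387 − 369.8 = 17.2
Sxy = Σxy − (Σx)(Σy)/n = 955 − 903 = 52
Syy = Σy² − (Σy)²/n = 2381 − 2205 = 176
r = Sxy/√(Sxx·Syy) = 52/√(3027.2) = 52/55.019996 = 0.945111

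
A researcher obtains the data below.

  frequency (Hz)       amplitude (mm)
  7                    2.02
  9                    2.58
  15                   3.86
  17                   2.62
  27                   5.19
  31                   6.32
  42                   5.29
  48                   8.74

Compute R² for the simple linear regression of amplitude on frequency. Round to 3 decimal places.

0.840

n = 8, Σx = 196, Σy = 36.62, Σxy = 1117.55, Σx² = 6402, Σy² = 203.751
Sxx = Σx² − (Σx)²/n = 6402 − 4802 = 1600
Sxy = Σxy − (Σx)(Σy)/n = 1117.55 − 897.19 = 220.36
Syy = Σy² − (Σy)²/n = 203.751 − 167.62805 = 36.12295
R² = Sxy²/(Sxx·Syy) = (220.36)²/(1600·36.12295) = 0.840161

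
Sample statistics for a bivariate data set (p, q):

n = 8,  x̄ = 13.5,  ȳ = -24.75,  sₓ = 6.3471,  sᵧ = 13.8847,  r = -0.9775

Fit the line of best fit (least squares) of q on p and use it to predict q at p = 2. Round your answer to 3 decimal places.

b = r · sᵧ/sₓ = -0.9775 · 13.8847/6.3471 = -2.138346
a = ȳ − b·x̄ = -24.75 − (-2.138346)·13.5 = 4.117667
ŷ(2) = a + b·2 = 4.117667 + (-2.138346)·2 = -0.159024

-0.159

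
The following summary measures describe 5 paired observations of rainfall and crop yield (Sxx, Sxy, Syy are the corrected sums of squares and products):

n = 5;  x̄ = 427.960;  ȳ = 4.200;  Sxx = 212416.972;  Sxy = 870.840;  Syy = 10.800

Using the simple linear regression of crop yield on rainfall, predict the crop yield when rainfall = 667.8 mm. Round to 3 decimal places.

5.183

b = Sxy/Sxx = 870.84/212416.972 = 0.004100
a = ȳ − b·x̄ = 4.2 − 0.004100·427.96 = 2.445504
ŷ(667.8) = a + b·667.8 = 2.445504 + 0.004100·667.8 = 5.183265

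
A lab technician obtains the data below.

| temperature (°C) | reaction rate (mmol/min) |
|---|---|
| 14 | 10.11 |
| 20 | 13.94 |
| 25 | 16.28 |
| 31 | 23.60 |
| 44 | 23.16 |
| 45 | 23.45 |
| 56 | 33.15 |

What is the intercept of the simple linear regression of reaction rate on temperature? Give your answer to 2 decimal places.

n = 7, Σx = 235, Σy = 143.69, Σxy = 5489.63, Σx² = 9279
Sxx = Σx² − (Σx)²/n = 9279 − 7889.285714 = 1389.714286
Sxy = Σxy − (Σx)(Σy)/n = 5489.63 − 4823.878571 = 665.751429
b = Sxy/Sxx = 665.751429/1389.714286 = 0.479056
a = ȳ − b·x̄ = 20.527143 − 0.479056·33.571429 = 4.444537

4.44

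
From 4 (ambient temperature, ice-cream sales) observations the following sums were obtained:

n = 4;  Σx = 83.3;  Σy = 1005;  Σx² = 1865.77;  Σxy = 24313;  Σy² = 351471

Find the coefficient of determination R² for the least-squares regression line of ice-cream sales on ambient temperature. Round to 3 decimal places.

Sxx = Σx² − (Σx)²/n = 1865.77 − 1734.7225 = 131.0475
Sxy = Σxy − (Σx)(Σy)/n = 24313 − 20929.125 = 3383.875
Syy = Σy² − (Σy)²/n = 351471 − 252506.25 = 98964.75
R² = Sxy²/(Sxx·Syy) = (3383.875)²/(131.0475·98964.75) = 0.882916

0.883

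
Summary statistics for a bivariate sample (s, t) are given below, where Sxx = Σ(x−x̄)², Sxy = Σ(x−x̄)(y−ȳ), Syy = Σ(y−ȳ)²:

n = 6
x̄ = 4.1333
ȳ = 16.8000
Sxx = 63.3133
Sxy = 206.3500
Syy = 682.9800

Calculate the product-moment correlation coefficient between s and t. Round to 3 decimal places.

r = Sxy/√(Sxx·Syy) = 206.35/√(43241.717634) = 206.35/207.946430 = 0.992323

0.992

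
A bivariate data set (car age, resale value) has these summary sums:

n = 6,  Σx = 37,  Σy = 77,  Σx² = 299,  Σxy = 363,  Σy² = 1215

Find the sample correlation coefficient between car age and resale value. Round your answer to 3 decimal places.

Sxx = Σx² − (Σx)²/n = 299 − 228.166667 = 70.833333
Sxy = Σxy − (Σx)(Σy)/n = 363 − 474.833333 = -111.833333
Syy = Σy² − (Σy)²/n = 1215 − 988.166667 = 226.833333
r = Sxy/√(Sxx·Syy) = -111.833333/√(16067.361111) = -111.833333/126.757095 = -0.882265

-0.882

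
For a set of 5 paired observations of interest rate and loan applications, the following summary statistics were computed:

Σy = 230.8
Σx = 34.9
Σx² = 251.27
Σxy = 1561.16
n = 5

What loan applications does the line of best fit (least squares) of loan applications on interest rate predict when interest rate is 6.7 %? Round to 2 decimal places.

Sxx = Σx² − (Σx)²/n = 251.27 − 243.602 = 7.668
Sxy = Σxy − (Σx)(Σy)/n = 1561.16 − 1610.984 = -49.824
b = Sxy/Sxx = -49.824/7.668 = -6.497653
a = ȳ − b·x̄ = 46.16 − (-6.497653)·6.98 = 91.513615
ŷ(6.7) = a + b·6.7 = 91.513615 + (-6.497653)·6.7 = 47.979343

47.98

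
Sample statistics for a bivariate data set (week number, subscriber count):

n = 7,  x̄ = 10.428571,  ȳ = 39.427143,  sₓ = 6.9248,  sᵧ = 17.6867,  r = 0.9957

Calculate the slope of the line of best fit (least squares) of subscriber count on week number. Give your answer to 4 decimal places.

2.5431

b = r · sᵧ/sₓ = 0.9957 · 17.6867/6.9248 = 2.543127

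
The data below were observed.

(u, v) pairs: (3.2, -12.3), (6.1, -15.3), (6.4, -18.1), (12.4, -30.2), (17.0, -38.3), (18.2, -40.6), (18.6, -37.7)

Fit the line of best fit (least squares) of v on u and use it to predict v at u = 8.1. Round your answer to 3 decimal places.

n = 7, Σx = 81.9, Σy = -192.5, Σxy = -2714.25, Σx² = 1208.37
Sxx = Σx² − (Σx)²/n = 1208.37 − 958.23 = 250.14
Sxy = Σxy − (Σx)(Σy)/n = -2714.25 − (-2252.25) = -462
b = Sxy/Sxx = -462/250.14 = -1.846966
a = ȳ − b·x̄ = -27.5 − (-1.846966)·11.7 = -5.890501
ŷ(8.1) = a + b·8.1 = -5.890501 + (-1.846966)·8.1 = -20.850923

-20.851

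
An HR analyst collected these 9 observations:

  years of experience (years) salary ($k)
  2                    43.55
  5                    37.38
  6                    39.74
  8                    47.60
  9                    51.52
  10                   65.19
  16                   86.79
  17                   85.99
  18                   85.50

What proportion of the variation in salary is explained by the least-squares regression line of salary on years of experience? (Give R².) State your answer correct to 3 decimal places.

n = 9, Σx = 91, Σy = 543.26, Σxy = 6398.29, Σx² = 1179, Σy² = 36279.9752
Sxx = Σx² − (Σx)²/n = 1179 − 920.111111 = 258.888889
Sxy = Σxy − (Σx)(Σy)/n = 6398.29 − 5492.962222 = 905.327778
Syy = Σy² − (Σy)²/n = 36279.9752 − 32792.380844 = 3487.594356
R² = Sxy²/(Sxx·Syy) = (905.327778)²/(258.888889·3487.594356) = 0.907763

0.908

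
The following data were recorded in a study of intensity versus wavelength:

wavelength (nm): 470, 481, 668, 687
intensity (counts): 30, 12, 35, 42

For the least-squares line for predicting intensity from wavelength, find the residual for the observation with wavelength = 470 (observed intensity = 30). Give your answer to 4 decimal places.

n = 4, Σx = 2306, Σy = 119, Σxy = 72106, Σx² = 1370454
Sxx = Σx² − (Σx)²/n = 1370454 − 1329409 = 41045
Sxy = Σxy − (Σx)(Σy)/n = 72106 − 68603.5 = 3502.5
b = Sxy/Sxx = 3502.5/41045 = 0.085333
a = ȳ − b·x̄ = 29.75 − 0.085333·576.5 = -19.444573
ŷ(470) = -19.444573 + 0.085333·470 = 20.662017
residual = y − ŷ = 30 − 20.662017 = 9.337983

9.3380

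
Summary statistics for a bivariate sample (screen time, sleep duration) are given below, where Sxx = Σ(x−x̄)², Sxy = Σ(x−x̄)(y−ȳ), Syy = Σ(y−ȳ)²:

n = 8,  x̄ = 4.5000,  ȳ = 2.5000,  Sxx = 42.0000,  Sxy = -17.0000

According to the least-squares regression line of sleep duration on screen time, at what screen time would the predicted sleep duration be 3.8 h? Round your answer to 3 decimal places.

1.288

b = Sxy/Sxx = -17/42 = -0.404762
a = ȳ − b·x̄ = 2.5 − (-0.404762)·4.5 = 4.321429
Set a + b·x = 3.8: x = (3.8 − 4.321429) / (-0.404762) = 1.288235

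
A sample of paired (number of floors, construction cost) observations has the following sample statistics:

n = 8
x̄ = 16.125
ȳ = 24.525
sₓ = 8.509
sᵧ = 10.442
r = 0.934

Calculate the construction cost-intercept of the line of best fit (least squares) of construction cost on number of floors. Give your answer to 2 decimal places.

6.04

b = r · sᵧ/sₓ = 0.934 · 10.442/8.509 = 1.146178
a = ȳ − b·x̄ = 24.525 − 1.146178·16.125 = 6.042881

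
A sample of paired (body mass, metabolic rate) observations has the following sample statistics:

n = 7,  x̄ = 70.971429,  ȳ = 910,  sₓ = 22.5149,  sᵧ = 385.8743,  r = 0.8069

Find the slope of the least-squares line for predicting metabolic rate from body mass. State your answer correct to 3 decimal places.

b = r · sᵧ/sₓ = 0.8069 · 385.8743/22.5149 = 13.829152

13.829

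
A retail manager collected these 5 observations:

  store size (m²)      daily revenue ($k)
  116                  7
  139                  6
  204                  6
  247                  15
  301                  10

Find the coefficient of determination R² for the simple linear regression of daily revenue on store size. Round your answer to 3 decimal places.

n = 5, Σx = 1007, Σy = 44, Σxy = 9585, Σx² = 226003, Σy² = 446
Sxx = Σx² − (Σx)²/n = 226003 − 202809.8 = 23193.2
Sxy = Σxy − (Σx)(Σy)/n = 9585 − 8861.6 = 723.4
Syy = Σy² − (Σy)²/n = 446 − 387.2 = 58.8
R² = Sxy²/(Sxx·Syy) = (723.4)²/(23193.2·58.8) = 0.383724

0.384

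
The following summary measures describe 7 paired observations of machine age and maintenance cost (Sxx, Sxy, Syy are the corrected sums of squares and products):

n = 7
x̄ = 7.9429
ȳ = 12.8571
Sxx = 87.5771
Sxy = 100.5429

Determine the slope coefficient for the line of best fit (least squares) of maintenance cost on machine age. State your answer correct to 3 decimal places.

b = Sxy/Sxx = 100.5429/87.5771 = 1.148050

1.148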